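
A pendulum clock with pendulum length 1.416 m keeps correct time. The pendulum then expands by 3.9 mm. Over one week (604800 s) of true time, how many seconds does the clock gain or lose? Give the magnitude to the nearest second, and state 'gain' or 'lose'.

T ∝ √L, so T'/T = √(1.41990/1.416) = 1.00138.
In 604800 s of true time the clock registers 604800/1.00138 = 603968.8 s, so it loses 831 s.

lose 831 s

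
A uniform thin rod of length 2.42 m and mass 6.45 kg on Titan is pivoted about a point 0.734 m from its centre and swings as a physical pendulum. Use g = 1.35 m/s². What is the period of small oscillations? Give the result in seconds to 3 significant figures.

For a physical pendulum T = 2π√(I/(mgd)), with d = 0.7340 m from pivot to centre of mass.
I_cm = mL²/12 = 6.45 × 2.42²/12 = 3.148 kg·m²; I = I_cm + md² = 3.148 + 6.45 × 0.7340² = 6.623 kg·m².
T = 2π√(6.623/(6.45 × 1.35 × 0.7340)) = 6.40 s.

6.40 s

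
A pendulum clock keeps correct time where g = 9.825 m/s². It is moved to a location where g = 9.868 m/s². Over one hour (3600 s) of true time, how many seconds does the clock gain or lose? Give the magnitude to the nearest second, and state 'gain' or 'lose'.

The clock's period scales as T ∝ 1/√g, so T'/T = √(9.825/9.868) = 0.997819.
In 3600 s of true time the clock registers 3600/0.997819 = 3607.9 s, so it gains 8 s.

gain 8 s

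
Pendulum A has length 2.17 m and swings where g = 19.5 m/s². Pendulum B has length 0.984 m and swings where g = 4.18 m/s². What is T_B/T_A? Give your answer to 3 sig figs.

1.45

T = 2π√(L/g), so T_B/T_A = √((L_B/g_B)/(L_A/g_A)) = √((0.984/4.18)/(2.17/19.5)) = 1.45.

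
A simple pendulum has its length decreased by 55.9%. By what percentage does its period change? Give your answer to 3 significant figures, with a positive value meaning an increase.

-33.6%

T ∝ √L, so T'/T = √(0.4410) = 0.6641.
Percentage change in T = (0.6641 − 1) × 100% = -33.6%.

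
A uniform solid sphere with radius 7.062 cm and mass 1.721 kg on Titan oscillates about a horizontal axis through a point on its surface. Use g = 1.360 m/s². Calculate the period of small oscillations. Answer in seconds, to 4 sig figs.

I_cm = (2/5)mr² = 0.0034332 kg·m². The pivot is at distance d = 0.07062 m from the centre of mass.
By the parallel-axis theorem, I = I_cm + md² = 0.0034332 + 0.0085829 = 0.012016 kg·m².
T = 2π√(I/(mgd)) = 2π√(0.012016/(1.721 × 1.360 × 0.07062)) = 1.694 s.

1.694 s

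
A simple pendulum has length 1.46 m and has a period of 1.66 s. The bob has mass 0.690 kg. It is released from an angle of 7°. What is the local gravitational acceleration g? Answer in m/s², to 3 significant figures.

20.9 m/s²

From T = 2π√(L/g), g = 4π²L/T² = 4π² × 1.46/1.660² = 20.9 m/s².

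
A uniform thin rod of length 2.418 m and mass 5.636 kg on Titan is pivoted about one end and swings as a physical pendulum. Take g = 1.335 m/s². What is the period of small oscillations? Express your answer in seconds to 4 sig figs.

6.904 s

For a physical pendulum T = 2π√(I/(mgd)), with d = 1.2090 m from pivot to centre of mass.
I_cm = mL²/12 = 5.636 × 2.418²/12 = 2.7460 kg·m²; I = I_cm + md² = 2.7460 + 5.636 × 1.2090² = 10.984 kg·m².
T = 2π√(10.984/(5.636 × 1.335 × 1.2090)) = 6.904 s.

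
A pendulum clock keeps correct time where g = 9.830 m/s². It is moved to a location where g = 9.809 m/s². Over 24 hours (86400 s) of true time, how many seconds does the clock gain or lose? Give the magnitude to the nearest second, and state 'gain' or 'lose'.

The clock's period scales as T ∝ 1/√g, so T'/T = √(9.830/9.809) = 1.00107.
In 86400 s of true time the clock registers 86400/1.00107 = 86307.7 s, so it loses 92 s.

lose 92 s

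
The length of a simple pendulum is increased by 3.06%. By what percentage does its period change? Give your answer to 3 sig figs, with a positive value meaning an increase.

1.52%

T ∝ √L, so T'/T = √(1.031) = 1.015.
Percentage change in T = (1.015 − 1) × 100% = 1.52%.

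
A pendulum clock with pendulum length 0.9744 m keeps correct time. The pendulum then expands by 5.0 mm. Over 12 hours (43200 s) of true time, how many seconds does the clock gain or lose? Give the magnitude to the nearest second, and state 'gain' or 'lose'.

lose 110 s

T ∝ √L, so T'/T = √(0.97940/0.9744) = 1.00256.
In 43200 s of true time the clock registers 43200/1.00256 = 43089.6 s, so it loses 110 s.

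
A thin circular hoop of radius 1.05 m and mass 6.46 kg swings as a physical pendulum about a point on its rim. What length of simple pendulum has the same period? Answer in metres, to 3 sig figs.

2.10 m

The equivalent simple-pendulum length is L_eq = I/(md), where I is about the pivot and d = 1.050 m.
I_cm = mR² = 7.122 kg·m², so I = I_cm + md² = 7.122 + 7.122 = 14.24 kg·m².
L_eq = 14.24/(6.46 × 1.050) = 2.10 m.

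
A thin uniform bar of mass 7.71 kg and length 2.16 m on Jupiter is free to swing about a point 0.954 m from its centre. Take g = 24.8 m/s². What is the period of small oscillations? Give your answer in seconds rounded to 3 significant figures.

For a physical pendulum T = 2π√(I/(mgd)), with d = 0.9540 m from pivot to centre of mass.
I_cm = mL²/12 = 7.71 × 2.16²/12 = 2.998 kg·m²; I = I_cm + md² = 2.998 + 7.71 × 0.9540² = 10.01 kg·m².
T = 2π√(10.01/(7.71 × 24.8 × 0.9540)) = 1.47 s.

1.47 s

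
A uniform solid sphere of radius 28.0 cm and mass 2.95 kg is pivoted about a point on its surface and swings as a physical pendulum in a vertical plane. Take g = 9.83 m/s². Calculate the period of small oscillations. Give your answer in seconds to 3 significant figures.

I_cm = (2/5)mr² = 0.09251 kg·m². The pivot is at distance d = 0.280 m from the centre of mass.
By the parallel-axis theorem, I = I_cm + md² = 0.09251 + 0.2313 = 0.3238 kg·m².
T = 2π√(I/(mgd)) = 2π√(0.3238/(2.95 × 9.83 × 0.280)) = 1.25 s.

1.25 s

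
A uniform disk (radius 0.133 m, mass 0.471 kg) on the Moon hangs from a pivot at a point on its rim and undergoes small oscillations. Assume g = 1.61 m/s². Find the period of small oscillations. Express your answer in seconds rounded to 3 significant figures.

2.21 s

I_cm = ½mr² = 0.004166 kg·m². The pivot is at distance d = 0.133 m from the centre of mass.
By the parallel-axis theorem, I = I_cm + md² = 0.004166 + 0.008332 = 0.01250 kg·m².
T = 2π√(I/(mgd)) = 2π√(0.01250/(0.471 × 1.61 × 0.133)) = 2.21 s.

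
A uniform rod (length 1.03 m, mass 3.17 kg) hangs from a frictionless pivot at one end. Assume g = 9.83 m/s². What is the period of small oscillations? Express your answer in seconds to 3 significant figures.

1.66 s

For a physical pendulum T = 2π√(I/(mgd)), with d = 0.5150 m from pivot to centre of mass.
I_cm = mL²/12 = 3.17 × 1.03²/12 = 0.2803 kg·m²; I = I_cm + md² = 0.2803 + 3.17 × 0.5150² = 1.121 kg·m².
T = 2π√(1.121/(3.17 × 9.83 × 0.5150)) = 1.66 s.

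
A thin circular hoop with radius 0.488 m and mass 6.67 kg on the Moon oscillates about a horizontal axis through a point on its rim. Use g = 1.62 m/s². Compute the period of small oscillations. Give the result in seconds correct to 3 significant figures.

4.88 s

I_cm = mr² = 1.588 kg·m². The pivot is at distance d = 0.488 m from the centre of mass.
By the parallel-axis theorem, I = I_cm + md² = 1.588 + 1.588 = 3.177 kg·m².
T = 2π√(I/(mgd)) = 2π√(3.177/(6.67 × 1.62 × 0.488)) = 4.88 s.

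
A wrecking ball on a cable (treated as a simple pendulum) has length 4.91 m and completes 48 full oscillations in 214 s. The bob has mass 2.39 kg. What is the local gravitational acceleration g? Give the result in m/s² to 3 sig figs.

9.75 m/s²

T = 214/48 = 4.458 s.
From T = 2π√(L/g), g = 4π²L/T² = 4π² × 4.91/4.458² = 9.75 m/s².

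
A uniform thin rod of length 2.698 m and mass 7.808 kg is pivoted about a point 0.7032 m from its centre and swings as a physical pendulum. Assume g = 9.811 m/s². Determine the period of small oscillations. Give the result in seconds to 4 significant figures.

2.510 s

For a physical pendulum T = 2π√(I/(mgd)), with d = 0.70320 m from pivot to centre of mass.
I_cm = mL²/12 = 7.808 × 2.698²/12 = 4.7363 kg·m²; I = I_cm + md² = 4.7363 + 7.808 × 0.70320² = 8.5973 kg·m².
T = 2π√(8.5973/(7.808 × 9.811 × 0.70320)) = 2.510 s.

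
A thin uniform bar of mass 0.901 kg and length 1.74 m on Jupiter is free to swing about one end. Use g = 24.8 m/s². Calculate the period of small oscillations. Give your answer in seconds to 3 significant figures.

1.36 s

For a physical pendulum T = 2π√(I/(mgd)), with d = 0.8700 m from pivot to centre of mass.
I_cm = mL²/12 = 0.901 × 1.74²/12 = 0.2273 kg·m²; I = I_cm + md² = 0.2273 + 0.901 × 0.8700² = 0.9093 kg·m².
T = 2π√(0.9093/(0.901 × 24.8 × 0.8700)) = 1.36 s.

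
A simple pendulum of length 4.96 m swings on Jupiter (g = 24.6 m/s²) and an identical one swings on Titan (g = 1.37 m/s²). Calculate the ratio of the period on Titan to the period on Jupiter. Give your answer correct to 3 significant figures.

4.24

T ∝ 1/√g, so T₂/T₁ = √(g₁/g₂) = √(24.6/1.37) = 4.24.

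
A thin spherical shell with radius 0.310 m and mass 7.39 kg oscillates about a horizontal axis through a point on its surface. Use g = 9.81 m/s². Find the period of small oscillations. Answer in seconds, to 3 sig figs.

1.44 s

I_cm = (2/3)mr² = 0.4735 kg·m². The pivot is at distance d = 0.310 m from the centre of mass.
By the parallel-axis theorem, I = I_cm + md² = 0.4735 + 0.7102 = 1.184 kg·m².
T = 2π√(I/(mgd)) = 2π√(1.184/(7.39 × 9.81 × 0.310)) = 1.44 s.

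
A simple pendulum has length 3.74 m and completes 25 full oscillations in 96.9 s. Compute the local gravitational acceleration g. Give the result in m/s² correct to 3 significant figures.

T = 96.9/25 = 3.876 s.
From T = 2π√(L/g), g = 4π²L/T² = 4π² × 3.74/3.876² = 9.83 m/s².

9.83 m/s²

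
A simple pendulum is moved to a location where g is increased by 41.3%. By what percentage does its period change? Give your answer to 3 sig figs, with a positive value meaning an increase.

-15.9%

T ∝ 1/√g, so T'/T = 1/√(1.413) = 0.8413.
Percentage change in T = (0.8413 − 1) × 100% = -15.9%.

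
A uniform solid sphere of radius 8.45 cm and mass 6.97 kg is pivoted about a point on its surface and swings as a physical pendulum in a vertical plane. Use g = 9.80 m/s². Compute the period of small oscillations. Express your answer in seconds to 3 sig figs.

0.690 s

I_cm = (2/5)mr² = 0.01991 kg·m². The pivot is at distance d = 0.0845 m from the centre of mass.
By the parallel-axis theorem, I = I_cm + md² = 0.01991 + 0.04977 = 0.06967 kg·m².
T = 2π√(I/(mgd)) = 2π√(0.06967/(6.97 × 9.80 × 0.0845)) = 0.690 s.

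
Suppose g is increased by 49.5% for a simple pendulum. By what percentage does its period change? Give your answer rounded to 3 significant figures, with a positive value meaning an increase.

-18.2%

T ∝ 1/√g, so T'/T = 1/√(1.495) = 0.8179.
Percentage change in T = (0.8179 − 1) × 100% = -18.2%.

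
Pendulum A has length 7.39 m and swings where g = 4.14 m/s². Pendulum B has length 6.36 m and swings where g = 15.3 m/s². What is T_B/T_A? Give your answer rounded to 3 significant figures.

T = 2π√(L/g), so T_B/T_A = √((L_B/g_B)/(L_A/g_A)) = √((6.36/15.3)/(7.39/4.14)) = 0.483.

0.483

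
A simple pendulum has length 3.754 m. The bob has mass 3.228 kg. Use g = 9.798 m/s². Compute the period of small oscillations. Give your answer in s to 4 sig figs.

T = 2π√(L/g) = 2π√(3.754/9.798) = 2π × 0.61898 = 3.889 s.

3.889 s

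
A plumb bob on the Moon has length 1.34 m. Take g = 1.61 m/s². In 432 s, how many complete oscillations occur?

75

T = 2π√(L/g) = 2π√(1.34/1.61) = 5.732 s.
Number of complete oscillations = ⌊432/5.732⌋ = ⌊75.36⌋ = 75.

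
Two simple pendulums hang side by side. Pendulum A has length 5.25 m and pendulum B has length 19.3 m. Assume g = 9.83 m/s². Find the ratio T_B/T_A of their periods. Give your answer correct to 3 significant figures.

T ∝ √L, so T_B/T_A = √(L_B/L_A) = √(19.3/5.25) = 1.92.

1.92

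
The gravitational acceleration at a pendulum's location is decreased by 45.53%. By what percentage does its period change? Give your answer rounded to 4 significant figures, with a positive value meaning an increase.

T ∝ 1/√g, so T'/T = 1/√(0.54470) = 1.3549.
Percentage change in T = (1.3549 − 1) × 100% = 35.49%.

35.49%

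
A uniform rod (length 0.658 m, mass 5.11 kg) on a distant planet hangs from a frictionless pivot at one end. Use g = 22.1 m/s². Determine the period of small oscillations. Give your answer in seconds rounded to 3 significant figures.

For a physical pendulum T = 2π√(I/(mgd)), with d = 0.3290 m from pivot to centre of mass.
I_cm = mL²/12 = 5.11 × 0.658²/12 = 0.1844 kg·m²; I = I_cm + md² = 0.1844 + 5.11 × 0.3290² = 0.7375 kg·m².
T = 2π√(0.7375/(5.11 × 22.1 × 0.3290)) = 0.885 s.

0.885 s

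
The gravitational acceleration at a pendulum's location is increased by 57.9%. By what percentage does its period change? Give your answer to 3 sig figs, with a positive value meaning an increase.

-20.4%

T ∝ 1/√g, so T'/T = 1/√(1.579) = 0.7958.
Percentage change in T = (0.7958 − 1) × 100% = -20.4%.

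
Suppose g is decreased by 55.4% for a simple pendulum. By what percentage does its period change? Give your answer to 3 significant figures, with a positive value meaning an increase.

49.7%

T ∝ 1/√g, so T'/T = 1/√(0.4460) = 1.497.
Percentage change in T = (1.497 − 1) × 100% = 49.7%.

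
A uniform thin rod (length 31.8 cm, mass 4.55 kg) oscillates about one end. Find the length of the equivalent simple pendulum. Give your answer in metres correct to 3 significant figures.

0.212 m

The equivalent simple-pendulum length is L_eq = I/(md), where I is about the pivot and d = 0.1590 m.
I_cm = (1/12)mL² = 0.03834 kg·m², so I = I_cm + md² = 0.03834 + 0.1150 = 0.1534 kg·m².
L_eq = 0.1534/(4.55 × 0.1590) = 0.212 m.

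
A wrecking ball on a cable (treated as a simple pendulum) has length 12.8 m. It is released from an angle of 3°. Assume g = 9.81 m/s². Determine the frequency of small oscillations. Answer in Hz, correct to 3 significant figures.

T = 2π√(L/g) = 2π√(12.8/9.81) = 7.177 s, so f = 1/T = 0.139 Hz.

0.139 Hz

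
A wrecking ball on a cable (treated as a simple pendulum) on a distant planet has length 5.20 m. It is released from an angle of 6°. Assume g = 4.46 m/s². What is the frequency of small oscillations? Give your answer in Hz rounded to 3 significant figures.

0.147 Hz

T = 2π√(L/g) = 2π√(5.20/4.46) = 6.784 s, so f = 1/T = 0.147 Hz.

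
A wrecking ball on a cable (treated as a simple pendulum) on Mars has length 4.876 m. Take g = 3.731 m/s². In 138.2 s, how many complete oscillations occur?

T = 2π√(L/g) = 2π√(4.876/3.731) = 7.1829 s.
Number of complete oscillations = ⌊138.2/7.1829⌋ = ⌊19.240⌋ = 19.

19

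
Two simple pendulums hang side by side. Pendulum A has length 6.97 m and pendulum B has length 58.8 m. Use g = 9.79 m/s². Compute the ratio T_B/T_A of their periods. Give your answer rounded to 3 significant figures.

T ∝ √L, so T_B/T_A = √(L_B/L_A) = √(58.8/6.97) = 2.90.

2.90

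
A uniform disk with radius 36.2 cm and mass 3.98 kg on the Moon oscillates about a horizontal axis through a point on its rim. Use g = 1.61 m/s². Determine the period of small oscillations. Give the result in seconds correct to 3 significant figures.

I_cm = ½mr² = 0.2608 kg·m². The pivot is at distance d = 0.362 m from the centre of mass.
By the parallel-axis theorem, I = I_cm + md² = 0.2608 + 0.5216 = 0.7823 kg·m².
T = 2π√(I/(mgd)) = 2π√(0.7823/(3.98 × 1.61 × 0.362)) = 3.65 s.

3.65 s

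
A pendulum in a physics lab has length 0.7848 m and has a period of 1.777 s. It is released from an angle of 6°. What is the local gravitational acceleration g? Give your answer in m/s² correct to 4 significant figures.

From T = 2π√(L/g), g = 4π²L/T² = 4π² × 0.7848/1.7770² = 9.812 m/s².

9.812 m/s²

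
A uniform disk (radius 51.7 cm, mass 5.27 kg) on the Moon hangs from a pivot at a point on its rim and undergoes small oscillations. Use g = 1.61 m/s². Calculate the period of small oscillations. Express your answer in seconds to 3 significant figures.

I_cm = ½mr² = 0.7043 kg·m². The pivot is at distance d = 0.517 m from the centre of mass.
By the parallel-axis theorem, I = I_cm + md² = 0.7043 + 1.409 = 2.113 kg·m².
T = 2π√(I/(mgd)) = 2π√(2.113/(5.27 × 1.61 × 0.517)) = 4.36 s.

4.36 s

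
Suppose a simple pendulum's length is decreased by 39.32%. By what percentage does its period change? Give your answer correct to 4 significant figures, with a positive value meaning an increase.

-22.10%

T ∝ √L, so T'/T = √(0.60680) = 0.77897.
Percentage change in T = (0.77897 − 1) × 100% = -22.10%.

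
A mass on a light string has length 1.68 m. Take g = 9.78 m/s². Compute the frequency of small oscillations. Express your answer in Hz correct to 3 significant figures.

T = 2π√(L/g) = 2π√(1.68/9.78) = 2.604 s, so f = 1/T = 0.384 Hz.

0.384 Hz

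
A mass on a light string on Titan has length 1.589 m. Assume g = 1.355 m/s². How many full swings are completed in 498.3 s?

73

T = 2π√(L/g) = 2π√(1.589/1.355) = 6.8041 s.
Number of complete oscillations = ⌊498.3/6.8041⌋ = ⌊73.235⌋ = 73.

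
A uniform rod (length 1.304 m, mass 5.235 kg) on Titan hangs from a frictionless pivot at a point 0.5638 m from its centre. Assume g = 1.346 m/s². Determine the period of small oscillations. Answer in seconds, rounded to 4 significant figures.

For a physical pendulum T = 2π√(I/(mgd)), with d = 0.56380 m from pivot to centre of mass.
I_cm = mL²/12 = 5.235 × 1.304²/12 = 0.74181 kg·m²; I = I_cm + md² = 0.74181 + 5.235 × 0.56380² = 2.4059 kg·m².
T = 2π√(2.4059/(5.235 × 1.346 × 0.56380)) = 4.890 s.

4.890 s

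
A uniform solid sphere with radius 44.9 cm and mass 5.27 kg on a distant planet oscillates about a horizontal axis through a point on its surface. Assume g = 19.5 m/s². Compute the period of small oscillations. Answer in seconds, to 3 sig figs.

1.13 s

I_cm = (2/5)mr² = 0.4250 kg·m². The pivot is at distance d = 0.449 m from the centre of mass.
By the parallel-axis theorem, I = I_cm + md² = 0.4250 + 1.062 = 1.487 kg·m².
T = 2π√(I/(mgd)) = 2π√(1.487/(5.27 × 19.5 × 0.449)) = 1.13 s.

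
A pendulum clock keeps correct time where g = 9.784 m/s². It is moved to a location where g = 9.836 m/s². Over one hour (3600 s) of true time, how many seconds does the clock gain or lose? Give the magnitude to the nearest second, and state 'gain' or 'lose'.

The clock's period scales as T ∝ 1/√g, so T'/T = √(9.784/9.836) = 0.997353.
In 3600 s of true time the clock registers 3600/0.997353 = 3609.6 s, so it gains 10 s.

gain 10 s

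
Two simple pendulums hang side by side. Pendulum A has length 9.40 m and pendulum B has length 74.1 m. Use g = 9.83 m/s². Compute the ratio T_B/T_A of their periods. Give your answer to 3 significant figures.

T ∝ √L, so T_B/T_A = √(L_B/L_A) = √(74.1/9.40) = 2.81.

2.81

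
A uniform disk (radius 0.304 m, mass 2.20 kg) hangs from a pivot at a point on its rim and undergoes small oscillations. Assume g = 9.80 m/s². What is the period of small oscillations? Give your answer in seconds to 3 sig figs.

I_cm = ½mr² = 0.1017 kg·m². The pivot is at distance d = 0.304 m from the centre of mass.
By the parallel-axis theorem, I = I_cm + md² = 0.1017 + 0.2033 = 0.3050 kg·m².
T = 2π√(I/(mgd)) = 2π√(0.3050/(2.20 × 9.80 × 0.304)) = 1.36 s.

1.36 s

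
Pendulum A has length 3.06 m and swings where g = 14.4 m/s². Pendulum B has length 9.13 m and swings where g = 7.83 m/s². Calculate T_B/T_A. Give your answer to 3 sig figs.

2.34

T = 2π√(L/g), so T_B/T_A = √((L_B/g_B)/(L_A/g_A)) = √((9.13/7.83)/(3.06/14.4)) = 2.34.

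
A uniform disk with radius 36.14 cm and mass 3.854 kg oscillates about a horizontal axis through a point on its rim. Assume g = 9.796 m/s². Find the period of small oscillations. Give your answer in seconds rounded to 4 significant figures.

I_cm = ½mr² = 0.25169 kg·m². The pivot is at distance d = 0.3614 m from the centre of mass.
By the parallel-axis theorem, I = I_cm + md² = 0.25169 + 0.50337 = 0.75506 kg·m².
T = 2π√(I/(mgd)) = 2π√(0.75506/(3.854 × 9.796 × 0.3614)) = 1.478 s.

1.478 s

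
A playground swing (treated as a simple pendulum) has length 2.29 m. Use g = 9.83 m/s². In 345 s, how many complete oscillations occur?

T = 2π√(L/g) = 2π√(2.29/9.83) = 3.033 s.
Number of complete oscillations = ⌊345/3.033⌋ = ⌊113.8⌋ = 113.

113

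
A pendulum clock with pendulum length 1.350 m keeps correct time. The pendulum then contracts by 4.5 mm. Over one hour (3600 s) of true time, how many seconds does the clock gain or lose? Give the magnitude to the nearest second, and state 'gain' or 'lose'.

gain 6 s

T ∝ √L, so T'/T = √(1.34550/1.350) = 0.998332.
In 3600 s of true time the clock registers 3600/0.998332 = 3606.0 s, so it gains 6 s.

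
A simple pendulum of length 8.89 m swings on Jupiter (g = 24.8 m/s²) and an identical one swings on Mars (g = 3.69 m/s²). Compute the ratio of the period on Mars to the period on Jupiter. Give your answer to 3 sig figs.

T ∝ 1/√g, so T₂/T₁ = √(g₁/g₂) = √(24.8/3.69) = 2.59.

2.59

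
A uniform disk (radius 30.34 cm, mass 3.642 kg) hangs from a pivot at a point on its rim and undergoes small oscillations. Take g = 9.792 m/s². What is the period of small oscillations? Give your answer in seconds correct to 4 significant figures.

I_cm = ½mr² = 0.16763 kg·m². The pivot is at distance d = 0.3034 m from the centre of mass.
By the parallel-axis theorem, I = I_cm + md² = 0.16763 + 0.33525 = 0.50288 kg·m².
T = 2π√(I/(mgd)) = 2π√(0.50288/(3.642 × 9.792 × 0.3034)) = 1.355 s.

1.355 s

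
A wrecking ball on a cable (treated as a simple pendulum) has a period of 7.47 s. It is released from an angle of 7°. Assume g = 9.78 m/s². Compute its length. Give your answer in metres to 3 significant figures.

13.8 m

From T = 2π√(L/g), L = gT²/(4π²) = 9.78 × 7.470²/(4π²) = 13.8 m.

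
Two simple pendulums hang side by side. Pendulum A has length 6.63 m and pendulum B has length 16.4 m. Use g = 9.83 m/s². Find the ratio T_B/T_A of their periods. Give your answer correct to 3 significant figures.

T ∝ √L, so T_B/T_A = √(L_B/L_A) = √(16.4/6.63) = 1.57.

1.57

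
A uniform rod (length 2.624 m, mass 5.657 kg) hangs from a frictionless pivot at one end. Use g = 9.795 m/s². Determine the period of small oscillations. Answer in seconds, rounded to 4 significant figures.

2.655 s

For a physical pendulum T = 2π√(I/(mgd)), with d = 1.3120 m from pivot to centre of mass.
I_cm = mL²/12 = 5.657 × 2.624²/12 = 3.2459 kg·m²; I = I_cm + md² = 3.2459 + 5.657 × 1.3120² = 12.984 kg·m².
T = 2π√(12.984/(5.657 × 9.795 × 1.3120)) = 2.655 s.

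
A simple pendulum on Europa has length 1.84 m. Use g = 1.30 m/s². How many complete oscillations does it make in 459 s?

T = 2π√(L/g) = 2π√(1.84/1.30) = 7.475 s.
Number of complete oscillations = ⌊459/7.475⌋ = ⌊61.40⌋ = 61.

61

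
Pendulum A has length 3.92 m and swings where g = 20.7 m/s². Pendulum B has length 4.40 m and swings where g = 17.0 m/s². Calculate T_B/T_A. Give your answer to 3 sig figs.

1.17

T = 2π√(L/g), so T_B/T_A = √((L_B/g_B)/(L_A/g_A)) = √((4.40/17.0)/(3.92/20.7)) = 1.17.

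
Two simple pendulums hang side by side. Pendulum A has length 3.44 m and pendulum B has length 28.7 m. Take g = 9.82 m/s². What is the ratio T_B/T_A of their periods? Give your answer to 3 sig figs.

T ∝ √L, so T_B/T_A = √(L_B/L_A) = √(28.7/3.44) = 2.89.

2.89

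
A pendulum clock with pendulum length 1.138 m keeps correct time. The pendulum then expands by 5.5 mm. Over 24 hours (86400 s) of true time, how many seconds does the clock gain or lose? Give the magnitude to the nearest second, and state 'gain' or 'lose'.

T ∝ √L, so T'/T = √(1.14350/1.138) = 1.00241.
In 86400 s of true time the clock registers 86400/1.00241 = 86192.0 s, so it loses 208 s.

lose 208 s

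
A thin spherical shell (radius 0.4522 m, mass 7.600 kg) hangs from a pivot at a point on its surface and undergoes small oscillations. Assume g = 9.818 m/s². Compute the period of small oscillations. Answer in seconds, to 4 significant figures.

I_cm = (2/3)mr² = 1.0361 kg·m². The pivot is at distance d = 0.4522 m from the centre of mass.
By the parallel-axis theorem, I = I_cm + md² = 1.0361 + 1.5541 = 2.5901 kg·m².
T = 2π√(I/(mgd)) = 2π√(2.5901/(7.600 × 9.818 × 0.4522)) = 1.741 s.

1.741 s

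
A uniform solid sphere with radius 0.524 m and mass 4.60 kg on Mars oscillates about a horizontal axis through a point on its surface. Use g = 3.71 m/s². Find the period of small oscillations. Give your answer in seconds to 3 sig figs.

2.79 s

I_cm = (2/5)mr² = 0.5052 kg·m². The pivot is at distance d = 0.524 m from the centre of mass.
By the parallel-axis theorem, I = I_cm + md² = 0.5052 + 1.263 = 1.768 kg·m².
T = 2π√(I/(mgd)) = 2π√(1.768/(4.60 × 3.71 × 0.524)) = 2.79 s.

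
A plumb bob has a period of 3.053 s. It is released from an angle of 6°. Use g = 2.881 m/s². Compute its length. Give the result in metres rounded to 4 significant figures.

0.6802 m

From T = 2π√(L/g), L = gT²/(4π²) = 2.881 × 3.0530²/(4π²) = 0.6802 m.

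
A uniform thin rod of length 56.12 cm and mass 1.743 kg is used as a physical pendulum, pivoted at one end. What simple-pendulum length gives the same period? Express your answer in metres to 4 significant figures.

0.3741 m

The equivalent simple-pendulum length is L_eq = I/(md), where I is about the pivot and d = 0.28060 m.
I_cm = (1/12)mL² = 0.045746 kg·m², so I = I_cm + md² = 0.045746 + 0.13724 = 0.18298 kg·m².
L_eq = 0.18298/(1.743 × 0.28060) = 0.3741 m.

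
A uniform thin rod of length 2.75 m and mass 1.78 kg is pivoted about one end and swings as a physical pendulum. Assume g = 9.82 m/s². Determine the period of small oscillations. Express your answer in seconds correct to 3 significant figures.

For a physical pendulum T = 2π√(I/(mgd)), with d = 1.375 m from pivot to centre of mass.
I_cm = mL²/12 = 1.78 × 2.75²/12 = 1.122 kg·m²; I = I_cm + md² = 1.122 + 1.78 × 1.375² = 4.487 kg·m².
T = 2π√(4.487/(1.78 × 9.82 × 1.375)) = 2.71 s.

2.71 s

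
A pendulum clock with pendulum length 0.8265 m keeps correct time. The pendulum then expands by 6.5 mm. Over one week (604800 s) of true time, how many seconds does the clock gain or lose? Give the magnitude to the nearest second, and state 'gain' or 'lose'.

T ∝ √L, so T'/T = √(0.83300/0.8265) = 1.00392.
In 604800 s of true time the clock registers 604800/1.00392 = 602435.7 s, so it loses 2364 s.

lose 2364 s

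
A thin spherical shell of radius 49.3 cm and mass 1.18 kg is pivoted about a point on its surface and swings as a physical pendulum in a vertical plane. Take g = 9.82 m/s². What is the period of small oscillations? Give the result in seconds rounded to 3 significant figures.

1.82 s

I_cm = (2/3)mr² = 0.1912 kg·m². The pivot is at distance d = 0.493 m from the centre of mass.
By the parallel-axis theorem, I = I_cm + md² = 0.1912 + 0.2868 = 0.4780 kg·m².
T = 2π√(I/(mgd)) = 2π√(0.4780/(1.18 × 9.82 × 0.493)) = 1.82 s.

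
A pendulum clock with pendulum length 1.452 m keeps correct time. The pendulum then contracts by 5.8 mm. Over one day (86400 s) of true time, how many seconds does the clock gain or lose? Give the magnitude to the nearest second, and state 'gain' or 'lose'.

gain 173 s

T ∝ √L, so T'/T = √(1.44620/1.452) = 0.998001.
In 86400 s of true time the clock registers 86400/0.998001 = 86573.1 s, so it gains 173 s.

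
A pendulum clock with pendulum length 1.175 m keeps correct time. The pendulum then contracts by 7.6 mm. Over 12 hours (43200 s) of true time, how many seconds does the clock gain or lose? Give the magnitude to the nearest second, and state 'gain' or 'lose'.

T ∝ √L, so T'/T = √(1.16740/1.175) = 0.996761.
In 43200 s of true time the clock registers 43200/0.996761 = 43340.4 s, so it gains 140 s.

gain 140 s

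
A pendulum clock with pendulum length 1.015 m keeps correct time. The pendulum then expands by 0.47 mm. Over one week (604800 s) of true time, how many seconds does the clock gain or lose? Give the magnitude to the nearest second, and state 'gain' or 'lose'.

lose 140 s

T ∝ √L, so T'/T = √(1.01547/1.015) = 1.00023.
In 604800 s of true time the clock registers 604800/1.00023 = 604660.0 s, so it loses 140 s.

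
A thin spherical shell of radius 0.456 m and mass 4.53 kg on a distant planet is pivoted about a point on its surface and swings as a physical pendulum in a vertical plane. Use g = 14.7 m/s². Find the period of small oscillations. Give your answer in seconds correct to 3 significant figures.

1.43 s

I_cm = (2/3)mr² = 0.6280 kg·m². The pivot is at distance d = 0.456 m from the centre of mass.
By the parallel-axis theorem, I = I_cm + md² = 0.6280 + 0.9420 = 1.570 kg·m².
T = 2π√(I/(mgd)) = 2π√(1.570/(4.53 × 14.7 × 0.456)) = 1.43 s.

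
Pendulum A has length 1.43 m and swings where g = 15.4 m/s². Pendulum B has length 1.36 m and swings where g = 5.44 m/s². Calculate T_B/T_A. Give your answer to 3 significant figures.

1.64

T = 2π√(L/g), so T_B/T_A = √((L_B/g_B)/(L_A/g_A)) = √((1.36/5.44)/(1.43/15.4)) = 1.64.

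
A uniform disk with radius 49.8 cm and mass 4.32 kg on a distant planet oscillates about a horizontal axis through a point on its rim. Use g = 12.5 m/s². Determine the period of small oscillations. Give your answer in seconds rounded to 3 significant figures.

1.54 s

I_cm = ½mr² = 0.5357 kg·m². The pivot is at distance d = 0.498 m from the centre of mass.
By the parallel-axis theorem, I = I_cm + md² = 0.5357 + 1.071 = 1.607 kg·m².
T = 2π√(I/(mgd)) = 2π√(1.607/(4.32 × 12.5 × 0.498)) = 1.54 s.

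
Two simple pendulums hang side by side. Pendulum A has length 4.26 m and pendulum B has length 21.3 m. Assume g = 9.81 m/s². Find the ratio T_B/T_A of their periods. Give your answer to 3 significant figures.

2.24

T ∝ √L, so T_B/T_A = √(L_B/L_A) = √(21.3/4.26) = 2.24.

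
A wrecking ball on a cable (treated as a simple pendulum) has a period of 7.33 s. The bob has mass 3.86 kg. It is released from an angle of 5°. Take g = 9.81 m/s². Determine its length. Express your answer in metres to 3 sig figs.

From T = 2π√(L/g), L = gT²/(4π²) = 9.81 × 7.330²/(4π²) = 13.4 m.

13.4 m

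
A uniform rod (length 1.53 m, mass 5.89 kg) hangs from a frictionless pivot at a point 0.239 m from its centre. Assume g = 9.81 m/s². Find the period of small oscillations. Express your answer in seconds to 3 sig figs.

For a physical pendulum T = 2π√(I/(mgd)), with d = 0.2390 m from pivot to centre of mass.
I_cm = mL²/12 = 5.89 × 1.53²/12 = 1.149 kg·m²; I = I_cm + md² = 1.149 + 5.89 × 0.2390² = 1.485 kg·m².
T = 2π√(1.485/(5.89 × 9.81 × 0.2390)) = 2.06 s.

2.06 s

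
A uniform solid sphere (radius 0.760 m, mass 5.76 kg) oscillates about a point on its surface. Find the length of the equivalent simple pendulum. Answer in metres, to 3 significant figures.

1.06 m

The equivalent simple-pendulum length is L_eq = I/(md), where I is about the pivot and d = 0.7600 m.
I_cm = (2/5)mR² = 1.331 kg·m², so I = I_cm + md² = 1.331 + 3.327 = 4.658 kg·m².
L_eq = 4.658/(5.76 × 0.7600) = 1.06 m.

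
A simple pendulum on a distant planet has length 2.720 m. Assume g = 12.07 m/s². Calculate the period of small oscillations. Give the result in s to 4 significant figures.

2.983 s

T = 2π√(L/g) = 2π√(2.720/12.07) = 2π × 0.47471 = 2.983 s.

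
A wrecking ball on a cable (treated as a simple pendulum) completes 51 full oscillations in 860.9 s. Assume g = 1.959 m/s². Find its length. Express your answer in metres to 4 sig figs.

T = 860.9/51 = 16.880 s.
From T = 2π√(L/g), L = gT²/(4π²) = 1.959 × 16.880²/(4π²) = 14.14 m.

14.14 m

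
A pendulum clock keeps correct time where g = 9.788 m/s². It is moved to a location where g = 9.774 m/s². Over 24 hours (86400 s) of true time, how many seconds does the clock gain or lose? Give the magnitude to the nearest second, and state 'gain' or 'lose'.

lose 62 s

The clock's period scales as T ∝ 1/√g, so T'/T = √(9.788/9.774) = 1.00072.
In 86400 s of true time the clock registers 86400/1.00072 = 86338.2 s, so it loses 62 s.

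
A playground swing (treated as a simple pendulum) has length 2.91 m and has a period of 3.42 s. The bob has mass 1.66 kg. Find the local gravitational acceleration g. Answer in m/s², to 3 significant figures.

From T = 2π√(L/g), g = 4π²L/T² = 4π² × 2.91/3.420² = 9.82 m/s².

9.82 m/s²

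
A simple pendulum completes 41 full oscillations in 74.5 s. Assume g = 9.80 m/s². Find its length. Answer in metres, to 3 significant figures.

T = 74.5/41 = 1.817 s.
From T = 2π√(L/g), L = gT²/(4π²) = 9.80 × 1.817²/(4π²) = 0.820 m.

0.820 m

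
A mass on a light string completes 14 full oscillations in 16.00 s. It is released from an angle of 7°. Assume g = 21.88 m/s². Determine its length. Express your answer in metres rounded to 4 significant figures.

T = 16.00/14 = 1.1429 s.
From T = 2π√(L/g), L = gT²/(4π²) = 21.88 × 1.1429²/(4π²) = 0.7239 m.

0.7239 m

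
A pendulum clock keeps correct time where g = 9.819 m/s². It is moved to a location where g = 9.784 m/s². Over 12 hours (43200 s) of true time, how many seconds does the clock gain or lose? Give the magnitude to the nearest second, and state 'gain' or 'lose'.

The clock's period scales as T ∝ 1/√g, so T'/T = √(9.819/9.784) = 1.00179.
In 43200 s of true time the clock registers 43200/1.00179 = 43122.9 s, so it loses 77 s.

lose 77 s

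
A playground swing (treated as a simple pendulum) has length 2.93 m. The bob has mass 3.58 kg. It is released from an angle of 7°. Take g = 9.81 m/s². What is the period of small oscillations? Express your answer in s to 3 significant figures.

3.43 s

T = 2π√(L/g) = 2π√(2.93/9.81) = 2π × 0.5465 = 3.43 s.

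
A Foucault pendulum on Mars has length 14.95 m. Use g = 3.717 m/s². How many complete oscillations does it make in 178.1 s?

T = 2π√(L/g) = 2π√(14.95/3.717) = 12.601 s.
Number of complete oscillations = ⌊178.1/12.601⌋ = ⌊14.134⌋ = 14.

14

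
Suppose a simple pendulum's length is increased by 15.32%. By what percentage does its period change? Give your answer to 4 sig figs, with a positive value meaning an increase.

T ∝ √L, so T'/T = √(1.1532) = 1.0739.
Percentage change in T = (1.0739 − 1) × 100% = 7.387%.

7.387%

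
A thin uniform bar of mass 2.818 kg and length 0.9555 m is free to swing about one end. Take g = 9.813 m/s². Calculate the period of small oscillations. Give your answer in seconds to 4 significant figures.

1.601 s

For a physical pendulum T = 2π√(I/(mgd)), with d = 0.47775 m from pivot to centre of mass.
I_cm = mL²/12 = 2.818 × 0.9555²/12 = 0.21440 kg·m²; I = I_cm + md² = 0.21440 + 2.818 × 0.47775² = 0.85759 kg·m².
T = 2π√(0.85759/(2.818 × 9.813 × 0.47775)) = 1.601 s.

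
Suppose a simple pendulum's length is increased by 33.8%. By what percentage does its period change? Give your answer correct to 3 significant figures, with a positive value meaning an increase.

15.7%

T ∝ √L, so T'/T = √(1.338) = 1.157.
Percentage change in T = (1.157 − 1) × 100% = 15.7%.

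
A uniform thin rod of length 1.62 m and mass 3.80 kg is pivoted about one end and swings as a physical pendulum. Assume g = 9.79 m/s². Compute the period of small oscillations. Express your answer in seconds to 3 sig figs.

2.09 s

For a physical pendulum T = 2π√(I/(mgd)), with d = 0.8100 m from pivot to centre of mass.
I_cm = mL²/12 = 3.80 × 1.62²/12 = 0.8311 kg·m²; I = I_cm + md² = 0.8311 + 3.80 × 0.8100² = 3.324 kg·m².
T = 2π√(3.324/(3.80 × 9.79 × 0.8100)) = 2.09 s.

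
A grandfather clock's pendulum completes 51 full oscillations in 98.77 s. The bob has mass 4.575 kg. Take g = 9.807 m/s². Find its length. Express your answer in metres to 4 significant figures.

0.9317 m

T = 98.77/51 = 1.9367 s.
From T = 2π√(L/g), L = gT²/(4π²) = 9.807 × 1.9367²/(4π²) = 0.9317 m.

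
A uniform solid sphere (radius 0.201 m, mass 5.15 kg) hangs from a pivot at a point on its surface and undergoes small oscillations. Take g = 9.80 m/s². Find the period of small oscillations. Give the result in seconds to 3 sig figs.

I_cm = (2/5)mr² = 0.08323 kg·m². The pivot is at distance d = 0.201 m from the centre of mass.
By the parallel-axis theorem, I = I_cm + md² = 0.08323 + 0.2081 = 0.2913 kg·m².
T = 2π√(I/(mgd)) = 2π√(0.2913/(5.15 × 9.80 × 0.201)) = 1.06 s.

1.06 s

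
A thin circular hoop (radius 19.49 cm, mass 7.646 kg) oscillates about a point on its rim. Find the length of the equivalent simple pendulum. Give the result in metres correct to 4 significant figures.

0.3898 m

The equivalent simple-pendulum length is L_eq = I/(md), where I is about the pivot and d = 0.19490 m.
I_cm = mR² = 0.29044 kg·m², so I = I_cm + md² = 0.29044 + 0.29044 = 0.58088 kg·m².
L_eq = 0.58088/(7.646 × 0.19490) = 0.3898 m.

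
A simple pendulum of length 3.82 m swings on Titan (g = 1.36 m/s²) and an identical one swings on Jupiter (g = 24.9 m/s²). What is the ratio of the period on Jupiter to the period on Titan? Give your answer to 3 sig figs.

0.234

T ∝ 1/√g, so T₂/T₁ = √(g₁/g₂) = √(1.36/24.9) = 0.234.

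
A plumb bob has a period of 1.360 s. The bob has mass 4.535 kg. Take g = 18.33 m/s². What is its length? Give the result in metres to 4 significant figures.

From T = 2π√(L/g), L = gT²/(4π²) = 18.33 × 1.3600²/(4π²) = 0.8588 m.

0.8588 m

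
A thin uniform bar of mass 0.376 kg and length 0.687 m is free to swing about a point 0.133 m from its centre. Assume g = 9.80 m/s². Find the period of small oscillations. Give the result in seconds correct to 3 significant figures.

For a physical pendulum T = 2π√(I/(mgd)), with d = 0.1330 m from pivot to centre of mass.
I_cm = mL²/12 = 0.376 × 0.687²/12 = 0.01479 kg·m²; I = I_cm + md² = 0.01479 + 0.376 × 0.1330² = 0.02144 kg·m².
T = 2π√(0.02144/(0.376 × 9.80 × 0.1330)) = 1.31 s.

1.31 s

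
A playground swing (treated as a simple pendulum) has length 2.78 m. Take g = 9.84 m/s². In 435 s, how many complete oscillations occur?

T = 2π√(L/g) = 2π√(2.78/9.84) = 3.340 s.
Number of complete oscillations = ⌊435/3.340⌋ = ⌊130.3⌋ = 130.

130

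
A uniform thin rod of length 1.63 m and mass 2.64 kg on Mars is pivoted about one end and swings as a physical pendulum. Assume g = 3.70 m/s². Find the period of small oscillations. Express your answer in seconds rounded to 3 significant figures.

3.41 s

For a physical pendulum T = 2π√(I/(mgd)), with d = 0.8150 m from pivot to centre of mass.
I_cm = mL²/12 = 2.64 × 1.63²/12 = 0.5845 kg·m²; I = I_cm + md² = 0.5845 + 2.64 × 0.8150² = 2.338 kg·m².
T = 2π√(2.338/(2.64 × 3.70 × 0.8150)) = 3.41 s.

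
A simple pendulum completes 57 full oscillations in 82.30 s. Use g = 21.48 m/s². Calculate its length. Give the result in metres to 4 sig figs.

T = 82.30/57 = 1.4439 s.
From T = 2π√(L/g), L = gT²/(4π²) = 21.48 × 1.4439²/(4π²) = 1.134 m.

1.134 m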